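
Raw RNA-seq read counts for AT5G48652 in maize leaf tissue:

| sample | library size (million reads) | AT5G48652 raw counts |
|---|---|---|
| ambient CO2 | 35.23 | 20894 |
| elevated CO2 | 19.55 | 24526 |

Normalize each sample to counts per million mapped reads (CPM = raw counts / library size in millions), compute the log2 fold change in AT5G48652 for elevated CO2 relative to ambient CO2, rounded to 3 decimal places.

1.081

CPM(ambient CO2) = 20894 / 35.23 = 593.0741
CPM(elevated CO2) = 24526 / 19.55 = 1254.5269
Fold change = 1254.5269 / 593.0741 = 2.11530
log2(2.11530) = 1.0809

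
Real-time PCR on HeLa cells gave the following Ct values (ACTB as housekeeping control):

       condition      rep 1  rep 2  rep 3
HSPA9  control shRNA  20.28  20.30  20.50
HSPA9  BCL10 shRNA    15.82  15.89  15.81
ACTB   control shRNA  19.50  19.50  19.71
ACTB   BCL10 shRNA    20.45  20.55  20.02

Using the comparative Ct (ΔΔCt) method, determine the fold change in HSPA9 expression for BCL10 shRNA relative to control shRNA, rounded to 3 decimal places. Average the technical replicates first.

39.124

Mean Ct: HSPA9 control shRNA 20.360; HSPA9 BCL10 shRNA 15.840; ACTB control shRNA 19.570; ACTB BCL10 shRNA 20.340
ΔCt(control shRNA) = 20.360 − 19.570 = 0.790
ΔCt(BCL10 shRNA) = 15.840 − 20.340 = -4.500
ΔΔCt = -4.500 − 0.790 = -5.290
Fold change = 2^(−(-5.290)) = 2^5.290 = 39.1245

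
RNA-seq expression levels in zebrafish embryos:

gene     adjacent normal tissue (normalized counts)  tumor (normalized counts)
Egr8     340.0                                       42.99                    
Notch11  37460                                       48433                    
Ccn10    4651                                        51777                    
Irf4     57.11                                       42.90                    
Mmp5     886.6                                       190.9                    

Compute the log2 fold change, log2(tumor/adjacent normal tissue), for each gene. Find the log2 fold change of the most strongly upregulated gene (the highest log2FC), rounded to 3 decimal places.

3.477

log2(42.99/340.0) = -2.983  (Egr8)
log2(48433/37460) = 0.371  (Notch11)
log2(51777/4651) = 3.477  (Ccn10)
log2(42.90/57.11) = -0.413  (Irf4)
log2(190.9/886.6) = -2.215  (Mmp5)
Ccn10 is most strongly upregulated.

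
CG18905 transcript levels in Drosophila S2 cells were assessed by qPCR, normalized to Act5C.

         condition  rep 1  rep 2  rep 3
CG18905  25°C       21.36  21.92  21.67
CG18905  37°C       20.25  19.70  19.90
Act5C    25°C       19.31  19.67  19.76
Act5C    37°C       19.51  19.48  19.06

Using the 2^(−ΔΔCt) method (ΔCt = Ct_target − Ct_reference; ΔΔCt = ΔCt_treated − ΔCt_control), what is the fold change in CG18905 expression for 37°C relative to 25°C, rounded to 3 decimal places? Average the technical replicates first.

2.770

Mean Ct: CG18905 25°C 21.650; CG18905 37°C 19.950; Act5C 25°C 19.580; Act5C 37°C 19.350
ΔCt(25°C) = 21.650 − 19.580 = 2.070
ΔCt(37°C) = 19.950 − 19.350 = 0.600
ΔΔCt = 0.600 − 2.070 = -1.470
Fold change = 2^(−(-1.470)) = 2^1.470 = 2.7702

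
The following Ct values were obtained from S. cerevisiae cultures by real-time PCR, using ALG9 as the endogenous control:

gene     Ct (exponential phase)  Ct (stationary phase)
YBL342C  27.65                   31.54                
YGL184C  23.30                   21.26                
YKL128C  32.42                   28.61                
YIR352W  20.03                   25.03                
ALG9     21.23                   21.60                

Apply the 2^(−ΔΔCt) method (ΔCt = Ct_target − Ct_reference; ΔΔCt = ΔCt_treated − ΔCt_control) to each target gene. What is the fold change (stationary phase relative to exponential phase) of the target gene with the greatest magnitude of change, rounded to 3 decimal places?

YBL342C: ΔΔCt = (31.54−21.60) − (27.65−21.23) = 9.94 − 6.42 = 3.52; fold change = 2^-3.52 = 0.087
YGL184C: ΔΔCt = (21.26−21.60) − (23.30−21.23) = -0.34 − 2.07 = -2.41; fold change = 2^2.41 = 5.315
YKL128C: ΔΔCt = (28.61−21.60) − (32.42−21.23) = 7.01 − 11.19 = -4.18; fold change = 2^4.18 = 18.126
YIR352W: ΔΔCt = (25.03−21.60) − (20.03−21.23) = 3.43 − (-1.20) = 4.63; fold change = 2^-4.63 = 0.040
YIR352W has the largest |ΔΔCt| = 4.63.

0.040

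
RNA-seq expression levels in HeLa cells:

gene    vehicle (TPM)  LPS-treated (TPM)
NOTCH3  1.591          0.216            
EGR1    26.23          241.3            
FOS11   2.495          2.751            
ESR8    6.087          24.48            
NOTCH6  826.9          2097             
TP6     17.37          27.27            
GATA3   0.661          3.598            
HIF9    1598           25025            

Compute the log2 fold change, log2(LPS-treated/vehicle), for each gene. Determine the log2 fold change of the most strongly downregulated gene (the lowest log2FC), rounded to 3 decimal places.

-2.881

log2(0.216/1.591) = -2.881  (NOTCH3)
log2(241.3/26.23) = 3.202  (EGR1)
log2(2.751/2.495) = 0.141  (FOS11)
log2(24.48/6.087) = 2.008  (ESR8)
log2(2097/826.9) = 1.343  (NOTCH6)
log2(27.27/17.37) = 0.651  (TP6)
log2(3.598/0.661) = 2.444  (GATA3)
log2(25025/1598) = 3.969  (HIF9)
NOTCH3 is most strongly downregulated.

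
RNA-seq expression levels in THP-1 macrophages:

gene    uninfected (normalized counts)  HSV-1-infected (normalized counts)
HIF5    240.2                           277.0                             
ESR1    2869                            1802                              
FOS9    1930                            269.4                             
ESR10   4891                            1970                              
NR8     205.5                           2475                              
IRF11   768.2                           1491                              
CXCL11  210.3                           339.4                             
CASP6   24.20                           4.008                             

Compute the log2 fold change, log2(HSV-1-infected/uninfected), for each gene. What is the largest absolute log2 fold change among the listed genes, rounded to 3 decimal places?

3.590

log2(277.0/240.2) = 0.206  (HIF5)
log2(1802/2869) = -0.671  (ESR1)
log2(269.4/1930) = -2.841  (FOS9)
log2(1970/4891) = -1.312  (ESR10)
log2(2475/205.5) = 3.590  (NR8)
log2(1491/768.2) = 0.957  (IRF11)
log2(339.4/210.3) = 0.691  (CXCL11)
log2(4.008/24.20) = -2.594  (CASP6)
The largest magnitude belongs to NR8.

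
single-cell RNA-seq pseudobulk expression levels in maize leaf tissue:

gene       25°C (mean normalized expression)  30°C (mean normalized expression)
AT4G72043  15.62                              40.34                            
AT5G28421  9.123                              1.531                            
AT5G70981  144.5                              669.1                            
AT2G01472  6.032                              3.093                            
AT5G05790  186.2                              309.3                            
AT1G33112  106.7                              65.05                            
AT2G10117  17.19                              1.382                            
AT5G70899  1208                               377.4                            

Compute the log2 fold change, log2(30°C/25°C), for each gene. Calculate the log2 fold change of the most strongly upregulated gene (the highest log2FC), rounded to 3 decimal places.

log2(40.34/15.62) = 1.369  (AT4G72043)
log2(1.531/9.123) = -2.575  (AT5G28421)
log2(669.1/144.5) = 2.211  (AT5G70981)
log2(3.093/6.032) = -0.964  (AT2G01472)
log2(309.3/186.2) = 0.732  (AT5G05790)
log2(65.05/106.7) = -0.714  (AT1G33112)
log2(1.382/17.19) = -3.637  (AT2G10117)
log2(377.4/1208) = -1.678  (AT5G70899)
AT5G70981 is most strongly upregulated.

2.211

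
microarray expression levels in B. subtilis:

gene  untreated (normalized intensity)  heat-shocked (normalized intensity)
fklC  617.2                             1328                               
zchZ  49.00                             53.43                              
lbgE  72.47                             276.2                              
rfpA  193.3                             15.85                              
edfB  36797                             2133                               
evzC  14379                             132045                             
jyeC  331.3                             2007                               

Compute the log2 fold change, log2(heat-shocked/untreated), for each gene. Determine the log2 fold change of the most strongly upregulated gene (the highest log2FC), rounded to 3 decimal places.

3.199

log2(1328/617.2) = 1.105  (fklC)
log2(53.43/49.00) = 0.125  (zchZ)
log2(276.2/72.47) = 1.930  (lbgE)
log2(15.85/193.3) = -3.608  (rfpA)
log2(2133/36797) = -4.109  (edfB)
log2(132045/14379) = 3.199  (evzC)
log2(2007/331.3) = 2.599  (jyeC)
evzC is most strongly upregulated.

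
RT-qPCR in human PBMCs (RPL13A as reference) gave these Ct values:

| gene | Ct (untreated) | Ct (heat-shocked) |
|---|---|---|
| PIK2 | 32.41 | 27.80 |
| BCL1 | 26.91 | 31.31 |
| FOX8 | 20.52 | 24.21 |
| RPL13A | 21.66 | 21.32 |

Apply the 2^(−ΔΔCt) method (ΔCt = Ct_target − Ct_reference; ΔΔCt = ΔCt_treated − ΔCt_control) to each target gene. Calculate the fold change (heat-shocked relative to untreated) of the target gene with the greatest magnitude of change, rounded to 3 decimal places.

PIK2: ΔΔCt = (27.80−21.32) − (32.41−21.66) = 6.48 − 10.75 = -4.27; fold change = 2^4.27 = 19.293
BCL1: ΔΔCt = (31.31−21.32) − (26.91−21.66) = 9.99 − 5.25 = 4.74; fold change = 2^-4.74 = 0.037
FOX8: ΔΔCt = (24.21−21.32) − (20.52−21.66) = 2.89 − (-1.14) = 4.03; fold change = 2^-4.03 = 0.061
BCL1 has the largest |ΔΔCt| = 4.74.

0.037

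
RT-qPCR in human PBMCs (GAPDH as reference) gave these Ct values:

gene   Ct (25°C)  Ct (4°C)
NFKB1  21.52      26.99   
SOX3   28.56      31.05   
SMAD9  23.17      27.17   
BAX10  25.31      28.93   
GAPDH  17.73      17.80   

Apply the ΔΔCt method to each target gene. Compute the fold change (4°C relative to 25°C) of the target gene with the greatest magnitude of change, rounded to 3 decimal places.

0.024

NFKB1: ΔΔCt = (26.99−17.80) − (21.52−17.73) = 9.19 − 3.79 = 5.40; fold change = 2^-5.40 = 0.024
SOX3: ΔΔCt = (31.05−17.80) − (28.56−17.73) = 13.25 − 10.83 = 2.42; fold change = 2^-2.42 = 0.187
SMAD9: ΔΔCt = (27.17−17.80) − (23.17−17.73) = 9.37 − 5.44 = 3.93; fold change = 2^-3.93 = 0.066
BAX10: ΔΔCt = (28.93−17.80) − (25.31−17.73) = 11.13 − 7.58 = 3.55; fold change = 2^-3.55 = 0.085
NFKB1 has the largest |ΔΔCt| = 5.40.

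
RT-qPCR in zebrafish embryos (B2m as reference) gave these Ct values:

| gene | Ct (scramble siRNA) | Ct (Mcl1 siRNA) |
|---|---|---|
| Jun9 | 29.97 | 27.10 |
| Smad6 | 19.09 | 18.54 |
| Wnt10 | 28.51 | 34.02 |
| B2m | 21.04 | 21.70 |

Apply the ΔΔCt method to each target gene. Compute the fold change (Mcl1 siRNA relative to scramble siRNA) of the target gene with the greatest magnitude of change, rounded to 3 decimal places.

Jun9: ΔΔCt = (27.10−21.70) − (29.97−21.04) = 5.40 − 8.93 = -3.53; fold change = 2^3.53 = 11.551
Smad6: ΔΔCt = (18.54−21.70) − (19.09−21.04) = -3.16 − (-1.95) = -1.21; fold change = 2^1.21 = 2.313
Wnt10: ΔΔCt = (34.02−21.70) − (28.51−21.04) = 12.32 − 7.47 = 4.85; fold change = 2^-4.85 = 0.035
Wnt10 has the largest |ΔΔCt| = 4.85.

0.035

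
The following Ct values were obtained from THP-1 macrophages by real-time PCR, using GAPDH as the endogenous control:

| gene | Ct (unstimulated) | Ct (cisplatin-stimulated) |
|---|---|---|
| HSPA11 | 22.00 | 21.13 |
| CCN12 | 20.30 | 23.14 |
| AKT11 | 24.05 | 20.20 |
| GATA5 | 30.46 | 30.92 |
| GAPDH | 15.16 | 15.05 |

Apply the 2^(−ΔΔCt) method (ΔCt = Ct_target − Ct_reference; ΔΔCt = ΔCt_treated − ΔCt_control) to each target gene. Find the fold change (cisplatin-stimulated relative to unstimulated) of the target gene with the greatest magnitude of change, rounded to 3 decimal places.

HSPA11: ΔΔCt = (21.13−15.05) − (22.00−15.16) = 6.08 − 6.84 = -0.76; fold change = 2^0.76 = 1.693
CCN12: ΔΔCt = (23.14−15.05) − (20.30−15.16) = 8.09 − 5.14 = 2.95; fold change = 2^-2.95 = 0.129
AKT11: ΔΔCt = (20.20−15.05) − (24.05−15.16) = 5.15 − 8.89 = -3.74; fold change = 2^3.74 = 13.361
GATA5: ΔΔCt = (30.92−15.05) − (30.46−15.16) = 15.87 − 15.30 = 0.57; fold change = 2^-0.57 = 0.674
AKT11 has the largest |ΔΔCt| = 3.74.

13.361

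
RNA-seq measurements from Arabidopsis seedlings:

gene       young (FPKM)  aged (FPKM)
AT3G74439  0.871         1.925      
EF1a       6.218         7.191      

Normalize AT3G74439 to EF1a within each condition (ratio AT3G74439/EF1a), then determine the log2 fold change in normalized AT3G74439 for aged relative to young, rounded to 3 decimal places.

0.934

AT3G74439/EF1a (young) = 0.871 / 6.218 = 0.14008
AT3G74439/EF1a (aged) = 1.925 / 7.191 = 0.2677
Fold change = 0.2677 / 0.14008 = 1.9111
log2(1.9111) = 0.9344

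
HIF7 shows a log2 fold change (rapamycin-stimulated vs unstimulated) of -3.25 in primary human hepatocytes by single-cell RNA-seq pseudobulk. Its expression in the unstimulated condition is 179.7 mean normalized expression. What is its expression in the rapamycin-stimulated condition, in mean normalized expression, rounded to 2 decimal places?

Fold change = 2^(-3.25) = 0.1051
rapamycin-stimulated expression = 179.7 × 0.1051 = 18.89

18.89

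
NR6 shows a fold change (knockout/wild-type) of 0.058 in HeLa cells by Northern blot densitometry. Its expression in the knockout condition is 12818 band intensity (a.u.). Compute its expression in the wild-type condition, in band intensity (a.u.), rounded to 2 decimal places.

221000.00

wild-type expression = 12818 / 0.058 = 221000.00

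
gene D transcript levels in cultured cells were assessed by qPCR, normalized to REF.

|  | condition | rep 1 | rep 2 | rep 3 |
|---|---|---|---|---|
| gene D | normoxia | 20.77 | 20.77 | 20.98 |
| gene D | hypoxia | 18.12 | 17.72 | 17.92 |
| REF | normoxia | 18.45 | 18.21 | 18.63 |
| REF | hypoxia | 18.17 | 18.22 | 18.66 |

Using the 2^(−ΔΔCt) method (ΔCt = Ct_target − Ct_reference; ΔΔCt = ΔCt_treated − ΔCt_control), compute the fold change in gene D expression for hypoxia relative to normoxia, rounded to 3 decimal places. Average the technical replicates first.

Mean Ct: gene D normoxia 20.840; gene D hypoxia 17.920; REF normoxia 18.430; REF hypoxia 18.350
ΔCt(normoxia) = 20.840 − 18.430 = 2.410
ΔCt(hypoxia) = 17.920 − 18.350 = -0.430
ΔΔCt = -0.430 − 2.410 = -2.840
Fold change = 2^(−(-2.840)) = 2^2.840 = 7.1602

7.160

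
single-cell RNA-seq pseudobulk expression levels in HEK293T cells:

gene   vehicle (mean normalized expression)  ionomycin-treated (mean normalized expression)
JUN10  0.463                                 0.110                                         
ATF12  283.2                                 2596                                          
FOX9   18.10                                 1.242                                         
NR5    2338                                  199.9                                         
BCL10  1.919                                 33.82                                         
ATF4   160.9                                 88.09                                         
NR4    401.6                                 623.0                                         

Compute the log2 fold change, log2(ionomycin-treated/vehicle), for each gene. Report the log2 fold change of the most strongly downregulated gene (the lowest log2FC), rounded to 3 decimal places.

log2(0.110/0.463) = -2.074  (JUN10)
log2(2596/283.2) = 3.196  (ATF12)
log2(1.242/18.10) = -3.865  (FOX9)
log2(199.9/2338) = -3.548  (NR5)
log2(33.82/1.919) = 4.139  (BCL10)
log2(88.09/160.9) = -0.869  (ATF4)
log2(623.0/401.6) = 0.633  (NR4)
FOX9 is most strongly downregulated.

-3.865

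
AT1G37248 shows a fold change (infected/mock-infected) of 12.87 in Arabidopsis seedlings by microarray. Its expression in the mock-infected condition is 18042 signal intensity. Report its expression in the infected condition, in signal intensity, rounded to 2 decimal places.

infected expression = 18042 × 12.87 = 232200.54

232200.54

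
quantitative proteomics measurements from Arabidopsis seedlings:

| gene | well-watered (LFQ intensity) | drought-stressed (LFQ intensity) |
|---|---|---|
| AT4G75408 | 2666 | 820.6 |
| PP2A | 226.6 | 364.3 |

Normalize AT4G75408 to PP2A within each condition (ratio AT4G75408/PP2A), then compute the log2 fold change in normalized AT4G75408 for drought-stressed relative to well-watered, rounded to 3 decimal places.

AT4G75408/PP2A (well-watered) = 2666 / 226.6 = 11.765
AT4G75408/PP2A (drought-stressed) = 820.6 / 364.3 = 2.2525
Fold change = 2.2525 / 11.765 = 0.1915
log2(0.1915) = -2.3849

-2.385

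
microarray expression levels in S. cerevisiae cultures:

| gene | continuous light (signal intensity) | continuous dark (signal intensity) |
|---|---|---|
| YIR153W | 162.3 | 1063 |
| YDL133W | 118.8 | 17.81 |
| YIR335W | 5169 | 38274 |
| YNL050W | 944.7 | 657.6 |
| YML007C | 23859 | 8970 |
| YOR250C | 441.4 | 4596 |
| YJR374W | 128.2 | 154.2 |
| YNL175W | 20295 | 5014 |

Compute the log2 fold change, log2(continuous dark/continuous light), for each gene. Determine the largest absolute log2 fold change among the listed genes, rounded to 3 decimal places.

log2(1063/162.3) = 2.711  (YIR153W)
log2(17.81/118.8) = -2.738  (YDL133W)
log2(38274/5169) = 2.888  (YIR335W)
log2(657.6/944.7) = -0.523  (YNL050W)
log2(8970/23859) = -1.411  (YML007C)
log2(4596/441.4) = 3.380  (YOR250C)
log2(154.2/128.2) = 0.266  (YJR374W)
log2(5014/20295) = -2.017  (YNL175W)
The largest magnitude belongs to YOR250C.

3.380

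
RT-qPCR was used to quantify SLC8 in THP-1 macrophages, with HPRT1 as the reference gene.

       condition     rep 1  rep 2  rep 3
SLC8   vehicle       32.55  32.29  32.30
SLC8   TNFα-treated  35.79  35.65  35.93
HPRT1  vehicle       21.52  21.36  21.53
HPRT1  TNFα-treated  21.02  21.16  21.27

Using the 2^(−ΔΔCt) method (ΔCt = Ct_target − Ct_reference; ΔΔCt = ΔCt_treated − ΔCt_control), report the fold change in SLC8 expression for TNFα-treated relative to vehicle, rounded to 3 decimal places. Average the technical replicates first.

0.075

Mean Ct: SLC8 vehicle 32.380; SLC8 TNFα-treated 35.790; HPRT1 vehicle 21.470; HPRT1 TNFα-treated 21.150
ΔCt(vehicle) = 32.380 − 21.470 = 10.910
ΔCt(TNFα-treated) = 35.790 − 21.150 = 14.640
ΔΔCt = 14.640 − 10.910 = 3.730
Fold change = 2^(−3.730) = 0.0754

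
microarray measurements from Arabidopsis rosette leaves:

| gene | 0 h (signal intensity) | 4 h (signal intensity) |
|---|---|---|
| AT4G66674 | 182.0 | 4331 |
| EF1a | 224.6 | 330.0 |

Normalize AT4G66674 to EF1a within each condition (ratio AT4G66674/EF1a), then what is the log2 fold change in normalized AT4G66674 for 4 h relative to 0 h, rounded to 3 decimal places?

4.018

AT4G66674/EF1a (0 h) = 182.0 / 224.6 = 0.81033
AT4G66674/EF1a (4 h) = 4331 / 330.0 = 13.124
Fold change = 13.124 / 0.81033 = 16.1962
log2(16.1962) = 4.0176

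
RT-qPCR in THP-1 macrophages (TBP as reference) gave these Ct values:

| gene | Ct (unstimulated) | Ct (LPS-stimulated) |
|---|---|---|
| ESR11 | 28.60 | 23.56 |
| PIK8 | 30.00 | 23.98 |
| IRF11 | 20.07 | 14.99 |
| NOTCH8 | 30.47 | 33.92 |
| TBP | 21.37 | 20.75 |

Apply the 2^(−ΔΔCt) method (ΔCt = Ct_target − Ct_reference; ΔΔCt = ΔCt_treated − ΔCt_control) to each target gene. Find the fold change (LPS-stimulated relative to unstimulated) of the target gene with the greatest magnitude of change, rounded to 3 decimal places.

ESR11: ΔΔCt = (23.56−20.75) − (28.60−21.37) = 2.81 − 7.23 = -4.42; fold change = 2^4.42 = 21.407
PIK8: ΔΔCt = (23.98−20.75) − (30.00−21.37) = 3.23 − 8.63 = -5.40; fold change = 2^5.40 = 42.224
IRF11: ΔΔCt = (14.99−20.75) − (20.07−21.37) = -5.76 − (-1.30) = -4.46; fold change = 2^4.46 = 22.009
NOTCH8: ΔΔCt = (33.92−20.75) − (30.47−21.37) = 13.17 − 9.10 = 4.07; fold change = 2^-4.07 = 0.060
PIK8 has the largest |ΔΔCt| = 5.40.

42.224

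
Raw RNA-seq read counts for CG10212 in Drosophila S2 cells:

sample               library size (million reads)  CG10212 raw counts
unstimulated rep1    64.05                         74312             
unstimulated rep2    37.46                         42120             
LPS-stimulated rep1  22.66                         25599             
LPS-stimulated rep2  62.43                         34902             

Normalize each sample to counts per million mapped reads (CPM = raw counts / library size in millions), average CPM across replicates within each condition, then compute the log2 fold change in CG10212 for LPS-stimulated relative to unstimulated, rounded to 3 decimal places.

-0.436

CPM(unstimulated rep1) = 74312 / 64.05 = 1160.2186
CPM(unstimulated rep2) = 42120 / 37.46 = 1124.3994
CPM(LPS-stimulated rep1) = 25599 / 22.66 = 1129.6999
CPM(LPS-stimulated rep2) = 34902 / 62.43 = 559.0581
mean CPM(unstimulated) = 1142.3090; mean CPM(LPS-stimulated) = 844.3790
Fold change = 844.3790 / 1142.3090 = 0.73919
log2(0.73919) = -0.4360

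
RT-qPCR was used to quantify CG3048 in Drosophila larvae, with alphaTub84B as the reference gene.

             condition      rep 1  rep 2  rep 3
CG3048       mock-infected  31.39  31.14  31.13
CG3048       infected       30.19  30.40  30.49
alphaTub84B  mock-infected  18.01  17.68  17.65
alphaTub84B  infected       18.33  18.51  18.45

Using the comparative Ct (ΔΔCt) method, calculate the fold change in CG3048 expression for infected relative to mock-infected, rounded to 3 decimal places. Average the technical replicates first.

Mean Ct: CG3048 mock-infected 31.220; CG3048 infected 30.360; alphaTub84B mock-infected 17.780; alphaTub84B infected 18.430
ΔCt(mock-infected) = 31.220 − 17.780 = 13.440
ΔCt(infected) = 30.360 − 18.430 = 11.930
ΔΔCt = 11.930 − 13.440 = -1.510
Fold change = 2^(−(-1.510)) = 2^1.510 = 2.8481

2.848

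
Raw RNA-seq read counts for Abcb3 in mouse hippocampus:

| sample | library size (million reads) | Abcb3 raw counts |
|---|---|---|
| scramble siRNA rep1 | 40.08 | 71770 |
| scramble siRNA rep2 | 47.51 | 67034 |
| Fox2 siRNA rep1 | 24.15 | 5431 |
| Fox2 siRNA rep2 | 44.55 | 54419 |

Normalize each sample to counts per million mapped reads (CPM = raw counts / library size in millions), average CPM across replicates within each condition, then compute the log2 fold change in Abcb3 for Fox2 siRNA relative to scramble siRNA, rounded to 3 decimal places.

CPM(scramble siRNA rep1) = 71770 / 40.08 = 1790.6687
CPM(scramble siRNA rep2) = 67034 / 47.51 = 1410.9451
CPM(Fox2 siRNA rep1) = 5431 / 24.15 = 224.8861
CPM(Fox2 siRNA rep2) = 54419 / 44.55 = 1221.5264
mean CPM(scramble siRNA) = 1600.8069; mean CPM(Fox2 siRNA) = 723.2063
Fold change = 723.2063 / 1600.8069 = 0.45178
log2(0.45178) = -1.1463

-1.146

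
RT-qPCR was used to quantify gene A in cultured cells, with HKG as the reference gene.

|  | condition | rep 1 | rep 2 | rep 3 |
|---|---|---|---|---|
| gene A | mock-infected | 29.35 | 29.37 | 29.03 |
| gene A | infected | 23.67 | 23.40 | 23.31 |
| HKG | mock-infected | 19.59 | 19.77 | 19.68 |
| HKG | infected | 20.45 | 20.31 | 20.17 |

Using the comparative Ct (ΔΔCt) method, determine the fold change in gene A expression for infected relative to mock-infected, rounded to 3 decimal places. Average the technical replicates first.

85.627

Mean Ct: gene A mock-infected 29.250; gene A infected 23.460; HKG mock-infected 19.680; HKG infected 20.310
ΔCt(mock-infected) = 29.250 − 19.680 = 9.570
ΔCt(infected) = 23.460 − 20.310 = 3.150
ΔΔCt = 3.150 − 9.570 = -6.420
Fold change = 2^(−(-6.420)) = 2^6.420 = 85.6274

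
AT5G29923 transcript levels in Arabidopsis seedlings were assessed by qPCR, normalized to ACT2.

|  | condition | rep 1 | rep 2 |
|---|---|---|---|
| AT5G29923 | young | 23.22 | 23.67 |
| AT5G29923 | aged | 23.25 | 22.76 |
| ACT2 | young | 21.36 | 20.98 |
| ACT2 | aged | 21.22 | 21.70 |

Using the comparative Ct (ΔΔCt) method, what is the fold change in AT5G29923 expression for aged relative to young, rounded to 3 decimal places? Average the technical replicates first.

1.659

Mean Ct: AT5G29923 young 23.445; AT5G29923 aged 23.005; ACT2 young 21.170; ACT2 aged 21.460
ΔCt(young) = 23.445 − 21.170 = 2.275
ΔCt(aged) = 23.005 − 21.460 = 1.545
ΔΔCt = 1.545 − 2.275 = -0.730
Fold change = 2^(−(-0.730)) = 2^0.730 = 1.6586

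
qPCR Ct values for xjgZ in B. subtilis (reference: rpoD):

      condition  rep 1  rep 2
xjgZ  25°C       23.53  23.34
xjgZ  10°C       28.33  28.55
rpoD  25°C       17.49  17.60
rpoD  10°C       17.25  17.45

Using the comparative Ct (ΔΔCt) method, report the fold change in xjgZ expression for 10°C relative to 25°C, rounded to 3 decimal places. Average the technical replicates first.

Mean Ct: xjgZ 25°C 23.435; xjgZ 10°C 28.440; rpoD 25°C 17.545; rpoD 10°C 17.350
ΔCt(25°C) = 23.435 − 17.545 = 5.890
ΔCt(10°C) = 28.440 − 17.350 = 11.090
ΔΔCt = 11.090 − 5.890 = 5.200
Fold change = 2^(−5.200) = 0.0272

0.027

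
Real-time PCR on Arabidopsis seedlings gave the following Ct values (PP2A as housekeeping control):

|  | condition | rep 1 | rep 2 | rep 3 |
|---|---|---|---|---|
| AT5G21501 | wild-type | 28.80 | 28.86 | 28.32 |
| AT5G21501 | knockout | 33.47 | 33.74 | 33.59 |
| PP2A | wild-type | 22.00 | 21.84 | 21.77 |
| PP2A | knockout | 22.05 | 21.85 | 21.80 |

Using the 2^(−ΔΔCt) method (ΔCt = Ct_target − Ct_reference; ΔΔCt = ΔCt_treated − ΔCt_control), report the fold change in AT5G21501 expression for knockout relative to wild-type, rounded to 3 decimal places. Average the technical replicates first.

0.033

Mean Ct: AT5G21501 wild-type 28.660; AT5G21501 knockout 33.600; PP2A wild-type 21.870; PP2A knockout 21.900
ΔCt(wild-type) = 28.660 − 21.870 = 6.790
ΔCt(knockout) = 33.600 − 21.900 = 11.700
ΔΔCt = 11.700 − 6.790 = 4.910
Fold change = 2^(−4.910) = 0.0333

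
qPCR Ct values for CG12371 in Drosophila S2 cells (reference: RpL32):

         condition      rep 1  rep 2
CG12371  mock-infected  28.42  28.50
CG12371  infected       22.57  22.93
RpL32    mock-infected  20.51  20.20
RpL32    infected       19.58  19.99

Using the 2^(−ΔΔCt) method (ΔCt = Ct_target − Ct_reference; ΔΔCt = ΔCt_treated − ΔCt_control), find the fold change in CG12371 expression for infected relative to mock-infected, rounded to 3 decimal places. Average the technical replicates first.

Mean Ct: CG12371 mock-infected 28.460; CG12371 infected 22.750; RpL32 mock-infected 20.355; RpL32 infected 19.785
ΔCt(mock-infected) = 28.460 − 20.355 = 8.105
ΔCt(infected) = 22.750 − 19.785 = 2.965
ΔΔCt = 2.965 − 8.105 = -5.140
Fold change = 2^(−(-5.140)) = 2^5.140 = 35.2610

35.261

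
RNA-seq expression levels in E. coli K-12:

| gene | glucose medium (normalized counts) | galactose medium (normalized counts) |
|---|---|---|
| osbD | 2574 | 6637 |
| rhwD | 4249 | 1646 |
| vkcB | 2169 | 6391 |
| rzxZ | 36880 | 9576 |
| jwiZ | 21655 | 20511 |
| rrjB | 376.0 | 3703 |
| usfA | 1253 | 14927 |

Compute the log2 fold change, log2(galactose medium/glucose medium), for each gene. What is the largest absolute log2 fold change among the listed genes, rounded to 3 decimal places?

log2(6637/2574) = 1.367  (osbD)
log2(1646/4249) = -1.368  (rhwD)
log2(6391/2169) = 1.559  (vkcB)
log2(9576/36880) = -1.945  (rzxZ)
log2(20511/21655) = -0.078  (jwiZ)
log2(3703/376.0) = 3.300  (rrjB)
log2(14927/1253) = 3.574  (usfA)
The largest magnitude belongs to usfA.

3.574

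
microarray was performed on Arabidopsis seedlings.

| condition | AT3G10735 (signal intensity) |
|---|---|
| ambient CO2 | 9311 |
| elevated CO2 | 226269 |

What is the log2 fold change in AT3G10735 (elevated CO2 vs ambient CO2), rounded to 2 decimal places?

4.60

Fold change = 226269 / 9311 = 24.3013
log2(24.3013) = 4.603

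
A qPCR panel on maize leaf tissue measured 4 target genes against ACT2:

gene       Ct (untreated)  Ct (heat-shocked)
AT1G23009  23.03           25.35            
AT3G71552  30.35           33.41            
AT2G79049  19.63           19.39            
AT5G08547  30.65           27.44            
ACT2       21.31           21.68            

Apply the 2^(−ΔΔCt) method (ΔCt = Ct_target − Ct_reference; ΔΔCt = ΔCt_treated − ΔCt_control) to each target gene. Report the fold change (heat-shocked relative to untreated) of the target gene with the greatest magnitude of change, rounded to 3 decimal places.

11.959

AT1G23009: ΔΔCt = (25.35−21.68) − (23.03−21.31) = 3.67 − 1.72 = 1.95; fold change = 2^-1.95 = 0.259
AT3G71552: ΔΔCt = (33.41−21.68) − (30.35−21.31) = 11.73 − 9.04 = 2.69; fold change = 2^-2.69 = 0.155
AT2G79049: ΔΔCt = (19.39−21.68) − (19.63−21.31) = -2.29 − (-1.68) = -0.61; fold change = 2^0.61 = 1.526
AT5G08547: ΔΔCt = (27.44−21.68) − (30.65−21.31) = 5.76 − 9.34 = -3.58; fold change = 2^3.58 = 11.959
AT5G08547 has the largest |ΔΔCt| = 3.58.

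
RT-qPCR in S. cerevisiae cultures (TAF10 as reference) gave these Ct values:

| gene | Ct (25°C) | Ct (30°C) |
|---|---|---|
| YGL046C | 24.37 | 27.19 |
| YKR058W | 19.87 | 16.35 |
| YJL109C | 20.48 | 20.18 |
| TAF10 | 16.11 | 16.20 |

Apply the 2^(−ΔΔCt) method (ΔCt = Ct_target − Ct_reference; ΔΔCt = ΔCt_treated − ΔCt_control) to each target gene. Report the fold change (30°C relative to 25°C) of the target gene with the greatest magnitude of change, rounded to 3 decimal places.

12.210

YGL046C: ΔΔCt = (27.19−16.20) − (24.37−16.11) = 10.99 − 8.26 = 2.73; fold change = 2^-2.73 = 0.151
YKR058W: ΔΔCt = (16.35−16.20) − (19.87−16.11) = 0.15 − 3.76 = -3.61; fold change = 2^3.61 = 12.210
YJL109C: ΔΔCt = (20.18−16.20) − (20.48−16.11) = 3.98 − 4.37 = -0.39; fold change = 2^0.39 = 1.310
YKR058W has the largest |ΔΔCt| = 3.61.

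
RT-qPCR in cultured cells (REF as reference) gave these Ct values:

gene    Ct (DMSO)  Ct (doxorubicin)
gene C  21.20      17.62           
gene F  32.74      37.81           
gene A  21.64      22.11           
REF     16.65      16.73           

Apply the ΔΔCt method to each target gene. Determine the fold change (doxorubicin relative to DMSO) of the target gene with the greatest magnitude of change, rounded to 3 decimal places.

gene C: ΔΔCt = (17.62−16.73) − (21.20−16.65) = 0.89 − 4.55 = -3.66; fold change = 2^3.66 = 12.641
gene F: ΔΔCt = (37.81−16.73) − (32.74−16.65) = 21.08 − 16.09 = 4.99; fold change = 2^-4.99 = 0.031
gene A: ΔΔCt = (22.11−16.73) − (21.64−16.65) = 5.38 − 4.99 = 0.39; fold change = 2^-0.39 = 0.763
gene F has the largest |ΔΔCt| = 4.99.

0.031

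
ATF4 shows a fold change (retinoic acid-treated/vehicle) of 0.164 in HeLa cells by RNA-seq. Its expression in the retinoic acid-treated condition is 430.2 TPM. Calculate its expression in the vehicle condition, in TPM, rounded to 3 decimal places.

2623.171

vehicle expression = 430.2 / 0.164 = 2623.171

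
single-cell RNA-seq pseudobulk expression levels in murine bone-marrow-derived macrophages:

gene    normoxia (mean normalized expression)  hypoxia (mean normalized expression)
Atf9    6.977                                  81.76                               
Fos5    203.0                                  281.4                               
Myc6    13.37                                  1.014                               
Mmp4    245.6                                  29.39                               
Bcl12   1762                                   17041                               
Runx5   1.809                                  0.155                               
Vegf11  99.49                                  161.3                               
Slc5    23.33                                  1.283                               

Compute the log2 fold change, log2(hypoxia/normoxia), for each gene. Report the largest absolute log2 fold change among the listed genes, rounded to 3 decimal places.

log2(81.76/6.977) = 3.551  (Atf9)
log2(281.4/203.0) = 0.471  (Fos5)
log2(1.014/13.37) = -3.721  (Myc6)
log2(29.39/245.6) = -3.063  (Mmp4)
log2(17041/1762) = 3.274  (Bcl12)
log2(0.155/1.809) = -3.545  (Runx5)
log2(161.3/99.49) = 0.697  (Vegf11)
log2(1.283/23.33) = -4.185  (Slc5)
The largest magnitude belongs to Slc5.

4.185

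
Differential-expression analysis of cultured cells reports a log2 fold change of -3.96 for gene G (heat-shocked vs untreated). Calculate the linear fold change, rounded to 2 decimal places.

Fold change = 2^(-3.96) = 0.064
That is, gene G drops to 6.4% of the untreated level.

0.06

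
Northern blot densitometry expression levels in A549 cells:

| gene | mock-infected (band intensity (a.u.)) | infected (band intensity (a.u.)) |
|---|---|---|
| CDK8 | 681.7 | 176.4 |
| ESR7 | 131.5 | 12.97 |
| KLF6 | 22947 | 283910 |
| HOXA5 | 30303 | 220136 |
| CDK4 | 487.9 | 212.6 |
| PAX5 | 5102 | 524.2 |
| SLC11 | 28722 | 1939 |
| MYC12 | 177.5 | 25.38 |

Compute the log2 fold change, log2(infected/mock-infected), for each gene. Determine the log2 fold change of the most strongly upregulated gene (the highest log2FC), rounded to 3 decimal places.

3.629

log2(176.4/681.7) = -1.950  (CDK8)
log2(12.97/131.5) = -3.342  (ESR7)
log2(283910/22947) = 3.629  (KLF6)
log2(220136/30303) = 2.861  (HOXA5)
log2(212.6/487.9) = -1.198  (CDK4)
log2(524.2/5102) = -3.283  (PAX5)
log2(1939/28722) = -3.889  (SLC11)
log2(25.38/177.5) = -2.806  (MYC12)
KLF6 is most strongly upregulated.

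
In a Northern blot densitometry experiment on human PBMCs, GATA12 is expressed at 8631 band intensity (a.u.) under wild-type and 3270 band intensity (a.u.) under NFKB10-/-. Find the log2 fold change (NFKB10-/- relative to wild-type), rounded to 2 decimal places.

-1.40

Fold change = 3270 / 8631 = 0.3789
log2(0.3789) = -1.400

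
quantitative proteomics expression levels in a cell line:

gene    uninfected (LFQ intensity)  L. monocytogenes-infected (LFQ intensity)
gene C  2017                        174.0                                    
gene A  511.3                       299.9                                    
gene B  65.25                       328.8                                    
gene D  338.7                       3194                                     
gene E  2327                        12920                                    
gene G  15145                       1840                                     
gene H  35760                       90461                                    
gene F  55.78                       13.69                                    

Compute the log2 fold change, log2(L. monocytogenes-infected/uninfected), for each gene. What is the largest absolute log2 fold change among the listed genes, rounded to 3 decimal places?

3.535

log2(174.0/2017) = -3.535  (gene C)
log2(299.9/511.3) = -0.770  (gene A)
log2(328.8/65.25) = 2.333  (gene B)
log2(3194/338.7) = 3.237  (gene D)
log2(12920/2327) = 2.473  (gene E)
log2(1840/15145) = -3.041  (gene G)
log2(90461/35760) = 1.339  (gene H)
log2(13.69/55.78) = -2.027  (gene F)
The largest magnitude belongs to gene C.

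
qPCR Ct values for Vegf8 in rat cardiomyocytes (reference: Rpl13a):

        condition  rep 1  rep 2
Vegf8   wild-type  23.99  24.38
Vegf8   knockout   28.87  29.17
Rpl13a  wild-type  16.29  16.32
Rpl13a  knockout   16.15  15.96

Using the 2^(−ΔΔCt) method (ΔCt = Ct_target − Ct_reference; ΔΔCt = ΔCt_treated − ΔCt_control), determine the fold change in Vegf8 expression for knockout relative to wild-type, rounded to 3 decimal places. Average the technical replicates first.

Mean Ct: Vegf8 wild-type 24.185; Vegf8 knockout 29.020; Rpl13a wild-type 16.305; Rpl13a knockout 16.055
ΔCt(wild-type) = 24.185 − 16.305 = 7.880
ΔCt(knockout) = 29.020 − 16.055 = 12.965
ΔΔCt = 12.965 − 7.880 = 5.085
Fold change = 2^(−5.085) = 0.0295

0.029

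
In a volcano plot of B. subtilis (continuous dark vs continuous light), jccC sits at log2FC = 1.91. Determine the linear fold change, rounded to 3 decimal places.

Fold change = 2^(1.91) = 3.7581

3.758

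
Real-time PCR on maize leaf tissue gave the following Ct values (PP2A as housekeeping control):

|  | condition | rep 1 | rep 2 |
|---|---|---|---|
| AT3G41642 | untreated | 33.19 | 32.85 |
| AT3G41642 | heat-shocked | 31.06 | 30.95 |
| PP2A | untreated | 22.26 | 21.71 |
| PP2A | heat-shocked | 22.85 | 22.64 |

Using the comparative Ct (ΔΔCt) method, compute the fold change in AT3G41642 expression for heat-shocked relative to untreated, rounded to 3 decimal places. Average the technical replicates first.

6.845

Mean Ct: AT3G41642 untreated 33.020; AT3G41642 heat-shocked 31.005; PP2A untreated 21.985; PP2A heat-shocked 22.745
ΔCt(untreated) = 33.020 − 21.985 = 11.035
ΔCt(heat-shocked) = 31.005 − 22.745 = 8.260
ΔΔCt = 8.260 − 11.035 = -2.775
Fold change = 2^(−(-2.775)) = 2^2.775 = 6.8448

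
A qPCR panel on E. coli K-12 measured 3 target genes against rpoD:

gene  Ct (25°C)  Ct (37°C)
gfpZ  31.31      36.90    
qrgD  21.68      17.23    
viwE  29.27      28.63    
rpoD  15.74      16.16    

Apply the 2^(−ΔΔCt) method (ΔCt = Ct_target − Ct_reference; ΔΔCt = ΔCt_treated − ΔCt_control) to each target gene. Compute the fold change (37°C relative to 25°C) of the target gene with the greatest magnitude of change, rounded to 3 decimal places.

gfpZ: ΔΔCt = (36.90−16.16) − (31.31−15.74) = 20.74 − 15.57 = 5.17; fold change = 2^-5.17 = 0.028
qrgD: ΔΔCt = (17.23−16.16) − (21.68−15.74) = 1.07 − 5.94 = -4.87; fold change = 2^4.87 = 29.243
viwE: ΔΔCt = (28.63−16.16) − (29.27−15.74) = 12.47 − 13.53 = -1.06; fold change = 2^1.06 = 2.085
gfpZ has the largest |ΔΔCt| = 5.17.

0.028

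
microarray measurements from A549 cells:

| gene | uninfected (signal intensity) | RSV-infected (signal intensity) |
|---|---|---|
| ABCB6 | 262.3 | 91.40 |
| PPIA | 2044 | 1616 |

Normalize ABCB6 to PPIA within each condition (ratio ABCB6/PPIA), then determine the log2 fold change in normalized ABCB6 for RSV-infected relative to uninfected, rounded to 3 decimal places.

-1.182

ABCB6/PPIA (uninfected) = 262.3 / 2044 = 0.12833
ABCB6/PPIA (RSV-infected) = 91.40 / 1616 = 0.056559
Fold change = 0.056559 / 0.12833 = 0.4407
log2(0.4407) = -1.1820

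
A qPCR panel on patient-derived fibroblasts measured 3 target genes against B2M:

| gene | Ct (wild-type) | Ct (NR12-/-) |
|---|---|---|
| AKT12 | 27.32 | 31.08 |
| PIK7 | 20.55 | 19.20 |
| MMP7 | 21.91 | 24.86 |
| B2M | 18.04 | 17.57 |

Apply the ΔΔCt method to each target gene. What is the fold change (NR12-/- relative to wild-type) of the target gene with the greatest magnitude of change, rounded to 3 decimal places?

AKT12: ΔΔCt = (31.08−17.57) − (27.32−18.04) = 13.51 − 9.28 = 4.23; fold change = 2^-4.23 = 0.053
PIK7: ΔΔCt = (19.20−17.57) − (20.55−18.04) = 1.63 − 2.51 = -0.88; fold change = 2^0.88 = 1.840
MMP7: ΔΔCt = (24.86−17.57) − (21.91−18.04) = 7.29 − 3.87 = 3.42; fold change = 2^-3.42 = 0.093
AKT12 has the largest |ΔΔCt| = 4.23.

0.053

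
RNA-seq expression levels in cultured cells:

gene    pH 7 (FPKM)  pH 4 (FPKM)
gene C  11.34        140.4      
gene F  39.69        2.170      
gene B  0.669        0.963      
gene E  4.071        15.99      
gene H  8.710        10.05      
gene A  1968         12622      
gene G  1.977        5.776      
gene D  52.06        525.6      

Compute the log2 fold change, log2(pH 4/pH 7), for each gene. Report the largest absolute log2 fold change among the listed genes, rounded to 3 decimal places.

4.193

log2(140.4/11.34) = 3.630  (gene C)
log2(2.170/39.69) = -4.193  (gene F)
log2(0.963/0.669) = 0.526  (gene B)
log2(15.99/4.071) = 1.974  (gene E)
log2(10.05/8.710) = 0.206  (gene H)
log2(12622/1968) = 2.681  (gene A)
log2(5.776/1.977) = 1.547  (gene G)
log2(525.6/52.06) = 3.336  (gene D)
The largest magnitude belongs to gene F.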